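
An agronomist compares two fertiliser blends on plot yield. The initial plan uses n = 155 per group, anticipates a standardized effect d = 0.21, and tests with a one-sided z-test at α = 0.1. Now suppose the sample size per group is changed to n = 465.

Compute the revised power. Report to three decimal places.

Power ≈ 0.973

With n = 465 per group: δ = d·√(n/2) = 0.21 × √(465/2) = 3.2021. Critical value z_{0.1} = 1.282.
Revised power = Φ(δ − 1.282) = Φ(1.921) = 0.9726.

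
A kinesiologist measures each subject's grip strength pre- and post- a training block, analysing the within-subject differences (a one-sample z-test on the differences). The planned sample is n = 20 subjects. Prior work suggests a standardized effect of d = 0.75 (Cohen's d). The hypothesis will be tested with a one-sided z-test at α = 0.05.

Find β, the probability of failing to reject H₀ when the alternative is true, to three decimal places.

Noncentrality parameter: δ = d·√n = 0.75 × √20 = 3.3541
One-sided α = 0.05 → critical value z_{0.05} = 1.645.
Power = Φ(δ − 1.645) = Φ(1.709) = 0.9563.
Type II error: β = 1 − power = 1 − 0.9563 = 0.0437.

β ≈ 0.044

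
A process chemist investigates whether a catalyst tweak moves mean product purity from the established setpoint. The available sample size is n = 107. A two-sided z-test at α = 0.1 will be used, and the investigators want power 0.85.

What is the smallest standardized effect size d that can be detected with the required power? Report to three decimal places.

d ≈ 0.259

Required noncentrality: δ = z_{0.05} + z_{0.15} = 1.645 + 1.036 = 2.681.
(Lower-tail contribution to power is negligible for δ > 0.)
δ = d·√n ⇒ d = δ/√n = 2.681/√107 = 0.2592.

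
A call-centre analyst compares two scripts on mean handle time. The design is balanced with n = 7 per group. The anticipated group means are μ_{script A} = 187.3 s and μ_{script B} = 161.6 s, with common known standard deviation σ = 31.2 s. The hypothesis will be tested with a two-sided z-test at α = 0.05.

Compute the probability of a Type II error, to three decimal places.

β ≈ 0.662

Standardized effect: d = |μ_{script A} − μ_{script B}| / σ = |187.3 − 161.6| / 31.2 = 0.8237
Noncentrality parameter: δ = d·√(n/2) = 0.8237 × √(7/2) = 1.5410
Two-sided α = 0.05 → critical value z_{0.025} = 1.960.
Power = Φ(δ − 1.960) + Φ(−δ − 1.960) = Φ(-0.419) + Φ(-3.501) = 0.3376 + 0.0002 = 0.3379.
Type II error: β = 1 − power = 1 − 0.3379 = 0.6621.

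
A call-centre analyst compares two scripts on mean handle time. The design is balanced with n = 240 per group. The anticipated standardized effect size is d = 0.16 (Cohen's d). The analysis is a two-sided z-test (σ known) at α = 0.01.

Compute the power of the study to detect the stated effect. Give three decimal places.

Power ≈ 0.205

Noncentrality parameter: δ = d·√(n/2) = 0.16 × √(240/2) = 1.7527
Critical value for a two-sided test at α = 0.01: z_{α/2} = 2.576.
Power = Φ(δ − 2.576) + Φ(−δ − 2.576) = Φ(-0.823) + Φ(-4.329) = 0.2052 + 0.0000 = 0.2052.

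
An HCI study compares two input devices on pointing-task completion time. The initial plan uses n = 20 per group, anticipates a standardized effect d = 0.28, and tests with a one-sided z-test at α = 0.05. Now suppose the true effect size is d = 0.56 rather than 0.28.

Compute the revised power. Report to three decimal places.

With d = 0.56: δ = d·√(n/2) = 0.56 × √(20/2) = 1.7709. Critical value z_{0.05} = 1.645.
Revised power = Φ(δ − 1.645) = Φ(0.126) = 0.5501.

Power ≈ 0.550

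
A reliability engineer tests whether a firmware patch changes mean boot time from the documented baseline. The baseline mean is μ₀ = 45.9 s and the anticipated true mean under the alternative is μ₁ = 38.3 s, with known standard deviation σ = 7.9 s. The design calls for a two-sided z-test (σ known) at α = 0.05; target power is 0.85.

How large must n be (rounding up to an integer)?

Standardized effect: d = |μ₁ − μ₀| / σ = |38.3 − 45.9| / 7.9 = 0.9620
Set Φ(δ − 1.960) = 0.85; then δ − 1.960 = Φ⁻¹(0.85) = 1.036, giving δ = 2.996.
(Ignoring the negligible lower-tail rejection probability gives the usual closed-form inversion.)
δ = d·√n ⇒ n = (δ/d)² = (2.996 / 0.9620)² = 9.70.
Round up to the next whole unit.

n = 10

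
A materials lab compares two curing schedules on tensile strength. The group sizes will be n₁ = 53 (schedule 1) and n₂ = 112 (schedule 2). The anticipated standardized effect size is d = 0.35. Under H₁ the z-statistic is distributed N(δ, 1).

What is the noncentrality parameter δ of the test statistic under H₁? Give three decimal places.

δ = d / √(1/n₁ + 1/n₂) = 0.35 / √(1/53 + 1/112) = 2.0993

δ ≈ 2.099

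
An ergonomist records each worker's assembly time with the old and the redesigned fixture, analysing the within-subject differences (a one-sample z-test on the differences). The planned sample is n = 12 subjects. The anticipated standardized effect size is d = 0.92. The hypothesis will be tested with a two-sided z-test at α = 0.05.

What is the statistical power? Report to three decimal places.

Power ≈ 0.890

Noncentrality parameter: λ = d·√n = 0.92 × √12 = 3.1870
Critical value for a two-sided test at α = 0.05: z_{α/2} = 1.960.
Power = Φ(λ − 1.960) + Φ(−λ − 1.960) = Φ(1.227) + Φ(-5.147) = 0.8901 + 0.0000 = 0.8901.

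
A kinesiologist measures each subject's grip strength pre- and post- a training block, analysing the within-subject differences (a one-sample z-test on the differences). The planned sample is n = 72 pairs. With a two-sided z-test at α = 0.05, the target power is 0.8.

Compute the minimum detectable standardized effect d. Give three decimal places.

Required noncentrality: δ = z_{0.025} + z_{0.20} = 1.960 + 0.842 = 2.802.
(Lower-tail contribution to power is negligible for δ > 0.)
δ = d·√n ⇒ d = δ/√n = 2.802/√72 = 0.3302.

d ≈ 0.330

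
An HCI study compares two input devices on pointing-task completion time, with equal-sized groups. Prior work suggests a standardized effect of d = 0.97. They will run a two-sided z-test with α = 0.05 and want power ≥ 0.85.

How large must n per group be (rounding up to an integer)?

For power 0.85 need Φ(δ − z_{0.025}) = 0.85, so δ = z_{0.025} + z_{0.15} = 1.960 + 1.036 = 2.996.
(The Φ(−δ − z_{α/2}) term is vanishingly small for δ > 0 and is dropped in the standard sample-size formula.)
δ = d·√(n/2) ⇒ n = 2(δ/d)² = 2 × (2.996 / 0.97)² = 19.08.
Rounding up, n = 20 per group.

n = 20 per group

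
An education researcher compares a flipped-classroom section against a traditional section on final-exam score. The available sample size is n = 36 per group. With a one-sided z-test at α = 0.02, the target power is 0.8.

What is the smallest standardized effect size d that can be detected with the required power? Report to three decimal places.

Required noncentrality: δ = z_{0.02} + z_{0.20} = 2.054 + 0.842 = 2.895.
δ = d·√(n/2) ⇒ d = δ/√(n/2) = 2.895/√(36/2) = 0.6824.

d ≈ 0.682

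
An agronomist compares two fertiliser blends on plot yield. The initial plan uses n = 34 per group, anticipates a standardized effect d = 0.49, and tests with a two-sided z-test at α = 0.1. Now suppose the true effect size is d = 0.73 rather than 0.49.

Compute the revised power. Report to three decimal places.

With d = 0.73: δ = d·√(n/2) = 0.73 × √(34/2) = 3.0099. Critical value z_{0.05} = 1.645.
Revised power = Φ(δ − 1.645) + Φ(−δ − 1.645) = Φ(1.365) + Φ(-4.655) = 0.9139 + 0.0000 = 0.9139.

Power ≈ 0.914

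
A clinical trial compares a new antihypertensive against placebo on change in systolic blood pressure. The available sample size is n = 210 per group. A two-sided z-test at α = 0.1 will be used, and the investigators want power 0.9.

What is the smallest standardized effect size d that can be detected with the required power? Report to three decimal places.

d ≈ 0.286

Required noncentrality: δ = z_{0.05} + z_{0.10} = 1.645 + 1.282 = 2.926.
(The second rejection-region term Φ(−δ − z_{α/2}) is negligible and dropped.)
δ = d·√(n/2) ⇒ d = δ/√(n/2) = 2.926/√(210/2) = 0.2856.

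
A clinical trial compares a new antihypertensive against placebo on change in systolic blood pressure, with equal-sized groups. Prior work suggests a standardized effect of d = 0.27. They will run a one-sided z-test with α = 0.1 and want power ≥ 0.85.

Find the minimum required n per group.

For power 0.85 need Φ(δ − z_{0.1}) = 0.85, so δ = z_{0.1} + z_{0.15} = 1.282 + 1.036 = 2.318.
δ = d·√(n/2) ⇒ n = 2(δ/d)² = 2 × (2.318 / 0.27)² = 147.41.
Rounding up, n = 148 per group.

n = 148 per group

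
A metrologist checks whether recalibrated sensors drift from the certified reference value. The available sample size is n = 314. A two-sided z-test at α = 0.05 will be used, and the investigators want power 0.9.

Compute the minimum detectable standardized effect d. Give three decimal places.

Required noncentrality: δ = z_{0.025} + z_{0.10} = 1.960 + 1.282 = 3.242.
(Lower-tail contribution to power is negligible for δ > 0.)
δ = d·√n ⇒ d = δ/√n = 3.242/√314 = 0.1829.

d ≈ 0.183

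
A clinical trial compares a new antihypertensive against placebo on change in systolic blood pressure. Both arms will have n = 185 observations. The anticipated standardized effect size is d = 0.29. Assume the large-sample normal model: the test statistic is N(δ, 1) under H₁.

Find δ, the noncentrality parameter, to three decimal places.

δ = d·√(n/2) = 0.29 × √(185/2) = 2.7891

δ ≈ 2.789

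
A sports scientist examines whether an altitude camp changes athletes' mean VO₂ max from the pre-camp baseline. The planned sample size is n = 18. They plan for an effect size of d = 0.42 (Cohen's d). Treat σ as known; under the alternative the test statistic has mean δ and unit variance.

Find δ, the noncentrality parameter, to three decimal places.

δ ≈ 1.782

δ = d·√n = 0.42 × √18 = 1.7819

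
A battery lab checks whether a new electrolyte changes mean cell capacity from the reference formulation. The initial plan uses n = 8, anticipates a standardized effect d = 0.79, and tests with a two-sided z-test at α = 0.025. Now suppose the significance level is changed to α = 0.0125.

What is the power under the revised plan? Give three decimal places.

δ = d·√n = 0.79 × √8 = 2.2345 (unchanged). New critical value: z_{0.0063} = 2.498.
Revised power = Φ(δ − 2.498) + Φ(−δ − 2.498) = Φ(-0.263) + Φ(-4.732) = 0.3962 + 0.0000 = 0.3962.

Power ≈ 0.396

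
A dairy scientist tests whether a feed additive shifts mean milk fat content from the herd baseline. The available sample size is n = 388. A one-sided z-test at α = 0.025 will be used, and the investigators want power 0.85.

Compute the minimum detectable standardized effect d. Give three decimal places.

Need Φ(δ − 1.960) = 0.85, so δ = 1.960 + 1.036 = 2.996.
δ = d·√n ⇒ d = δ/√n = 2.996/√388 = 0.1521.

d ≈ 0.152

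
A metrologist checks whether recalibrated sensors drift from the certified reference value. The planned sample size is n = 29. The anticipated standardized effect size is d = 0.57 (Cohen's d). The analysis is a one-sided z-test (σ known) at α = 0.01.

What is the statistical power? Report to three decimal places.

Power ≈ 0.771

Noncentrality parameter: δ = d·√n = 0.57 × √29 = 3.0695
Critical value for a one-sided test at α = 0.01: z_α = 2.326.
Power = P(Z > 2.326 − δ) = Φ(0.743) = 0.7713.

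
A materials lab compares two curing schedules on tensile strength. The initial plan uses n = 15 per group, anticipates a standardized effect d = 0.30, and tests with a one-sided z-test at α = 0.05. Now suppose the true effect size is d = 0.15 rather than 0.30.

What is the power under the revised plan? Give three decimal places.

With d = 0.15: δ = d·√(n/2) = 0.15 × √(15/2) = 0.4108. Critical value z_{0.05} = 1.645.
Revised power = Φ(δ − 1.645) = Φ(-1.234) = 0.1086.

Power ≈ 0.109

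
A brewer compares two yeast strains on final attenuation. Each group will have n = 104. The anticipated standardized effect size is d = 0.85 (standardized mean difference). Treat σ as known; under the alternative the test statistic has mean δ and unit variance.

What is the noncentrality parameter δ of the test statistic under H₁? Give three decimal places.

The noncentrality parameter scales effect size by the design's sample-size factor: δ = d·√(n/2) = 0.85 × √(104/2) = 6.1294

δ ≈ 6.129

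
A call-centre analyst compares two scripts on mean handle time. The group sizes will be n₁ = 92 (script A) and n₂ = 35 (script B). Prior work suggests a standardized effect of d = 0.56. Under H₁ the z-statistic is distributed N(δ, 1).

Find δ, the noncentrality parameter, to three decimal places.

δ = d / √(1/n₁ + 1/n₂) = 0.56 / √(1/92 + 1/35) = 2.8198

δ ≈ 2.820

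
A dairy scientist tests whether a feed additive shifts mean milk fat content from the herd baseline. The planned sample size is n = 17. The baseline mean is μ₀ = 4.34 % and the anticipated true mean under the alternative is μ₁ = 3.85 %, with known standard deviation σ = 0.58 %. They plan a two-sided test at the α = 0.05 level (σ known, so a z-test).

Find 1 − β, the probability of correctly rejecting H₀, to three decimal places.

Power ≈ 0.936

Standardized effect: d = |μ₁ − μ₀| / σ = |3.85 − 4.34| / 0.58 = 0.8448
Noncentrality parameter: δ = d·√n = 0.8448 × √17 = 3.4833
Critical value for a two-sided test at α = 0.05: z_{α/2} = 1.960.
Power = Φ(δ − 1.960) + Φ(−δ − 1.960) = Φ(1.523) + Φ(-5.443) = 0.9362 + 0.0000 = 0.9362.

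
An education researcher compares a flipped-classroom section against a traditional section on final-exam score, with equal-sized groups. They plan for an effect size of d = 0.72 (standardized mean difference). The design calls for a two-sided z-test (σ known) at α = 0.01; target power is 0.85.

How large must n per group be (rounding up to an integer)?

For power 0.85 need Φ(δ − z_{0.005}) = 0.85, so δ = z_{0.005} + z_{0.15} = 2.576 + 1.036 = 3.612.
(Ignoring the negligible lower-tail rejection probability gives the usual closed-form inversion.)
δ = d·√(n/2) ⇒ n = 2(δ/d)² = 2 × (3.612 / 0.72)² = 50.34.
Round up to the next whole unit.

n = 51 per group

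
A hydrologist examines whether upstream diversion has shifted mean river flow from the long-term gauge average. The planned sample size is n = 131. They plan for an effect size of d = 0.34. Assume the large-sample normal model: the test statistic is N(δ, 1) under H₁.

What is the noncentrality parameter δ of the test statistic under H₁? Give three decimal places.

δ = d·√n = 0.34 × √131 = 3.8915

δ ≈ 3.891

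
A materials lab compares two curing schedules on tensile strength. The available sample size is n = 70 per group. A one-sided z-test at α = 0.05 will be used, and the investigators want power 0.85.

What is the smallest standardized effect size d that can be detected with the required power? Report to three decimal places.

Required noncentrality: δ = z_{0.05} + z_{0.15} = 1.645 + 1.036 = 2.681.
δ = d·√(n/2) ⇒ d = δ/√(n/2) = 2.681/√(70/2) = 0.4532.

d ≈ 0.453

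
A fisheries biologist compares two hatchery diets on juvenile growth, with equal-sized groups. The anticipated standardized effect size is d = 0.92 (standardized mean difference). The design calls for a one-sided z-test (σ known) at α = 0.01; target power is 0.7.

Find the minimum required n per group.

For power 0.7 need Φ(δ − z_{0.01}) = 0.7, so δ = z_{0.01} + z_{0.30} = 2.326 + 0.524 = 2.851.
δ = d·√(n/2) ⇒ n = 2(δ/d)² = 2 × (2.851 / 0.92)² = 19.20.
Rounding up, n = 20 per group.

n = 20 per group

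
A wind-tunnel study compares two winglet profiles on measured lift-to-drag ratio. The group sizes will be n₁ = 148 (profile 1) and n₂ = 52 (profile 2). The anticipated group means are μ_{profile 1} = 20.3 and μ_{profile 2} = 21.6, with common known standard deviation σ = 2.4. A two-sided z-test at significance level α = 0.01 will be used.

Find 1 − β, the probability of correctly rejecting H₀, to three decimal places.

Power ≈ 0.784

Standardized effect: d = |μ_{profile 1} − μ_{profile 2}| / σ = |20.3 − 21.6| / 2.4 = 0.5417
Noncentrality parameter: λ = d / √(1/n₁ + 1/n₂) = 0.5417 / √(1/148 + 1/52) = 3.3601
Critical value for a two-sided test at α = 0.01: z_{α/2} = 2.576.
Power = Φ(λ − 2.576) + Φ(−λ − 2.576) = Φ(0.784) + Φ(-5.936) = 0.7836 + 0.0000 = 0.7836.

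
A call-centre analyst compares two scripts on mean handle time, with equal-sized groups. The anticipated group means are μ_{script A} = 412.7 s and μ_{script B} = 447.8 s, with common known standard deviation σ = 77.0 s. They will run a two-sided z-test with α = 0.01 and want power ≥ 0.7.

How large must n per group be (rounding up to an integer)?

n = 93 per group

Standardized effect: d = |μ_{script A} − μ_{script B}| / σ = |412.7 − 447.8| / 77.0 = 0.4558
For power 0.7 need Φ(δ − z_{0.005}) = 0.7, so δ = z_{0.005} + z_{0.30} = 2.576 + 0.524 = 3.100.
(The Φ(−δ − z_{α/2}) term is vanishingly small for δ > 0 and is dropped in the standard sample-size formula.)
δ = d·√(n/2) ⇒ n = 2(δ/d)² = 2 × (3.100 / 0.4558)² = 92.51.
Round up to the next whole unit.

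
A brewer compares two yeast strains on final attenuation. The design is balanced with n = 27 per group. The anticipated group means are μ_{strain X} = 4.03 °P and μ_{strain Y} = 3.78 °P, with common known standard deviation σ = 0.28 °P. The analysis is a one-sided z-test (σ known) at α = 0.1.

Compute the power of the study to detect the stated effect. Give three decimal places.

Power ≈ 0.977

Standardized effect: d = |μ_{strain X} − μ_{strain Y}| / σ = |4.03 − 3.78| / 0.28 = 0.8929
Noncentrality parameter: δ = d·√(n/2) = 0.8929 × √(27/2) = 3.2806
One-sided α = 0.1 → critical value z_{0.1} = 1.282.
Power = P(Z > 1.282 − δ) = Φ(1.999) = 0.9772.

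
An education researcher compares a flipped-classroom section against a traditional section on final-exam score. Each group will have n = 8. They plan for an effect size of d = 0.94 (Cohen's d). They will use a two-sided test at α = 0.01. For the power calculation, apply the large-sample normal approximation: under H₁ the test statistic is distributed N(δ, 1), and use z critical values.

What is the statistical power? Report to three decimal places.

Noncentrality parameter: δ = d·√(n/2) = 0.94 × √(8/2) = 1.8800
Two-sided α = 0.01 → critical value z_{0.005} = 2.576.
Power = Φ(δ − 2.576) + Φ(−δ − 2.576) = Φ(-0.696) + Φ(-4.456) = 0.2433 + 0.0000 = 0.2433.

Power ≈ 0.243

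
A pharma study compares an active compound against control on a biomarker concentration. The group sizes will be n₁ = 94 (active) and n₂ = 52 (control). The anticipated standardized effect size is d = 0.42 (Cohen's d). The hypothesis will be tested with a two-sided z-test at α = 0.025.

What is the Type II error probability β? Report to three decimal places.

Noncentrality parameter: δ = d / √(1/n₁ + 1/n₂) = 0.42 / √(1/94 + 1/52) = 2.4302
Critical value for a two-sided test at α = 0.025: z_{α/2} = 2.241.
Power = Φ(δ − 2.241) + Φ(−δ − 2.241) = Φ(0.189) + Φ(-4.672) = 0.5749 + 0.0000 = 0.5749.
Type II error: β = 1 − power = 1 − 0.5749 = 0.4251.

β ≈ 0.425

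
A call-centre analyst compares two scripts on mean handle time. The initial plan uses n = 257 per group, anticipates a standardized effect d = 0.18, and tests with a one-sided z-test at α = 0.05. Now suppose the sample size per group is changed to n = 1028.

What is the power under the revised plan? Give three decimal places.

Power ≈ 0.993

With n = 1028 per group: δ = d·√(n/2) = 0.18 × √(1028/2) = 4.0809. Critical value z_{0.05} = 1.645.
Revised power = Φ(δ − 1.645) = Φ(2.436) = 0.9926.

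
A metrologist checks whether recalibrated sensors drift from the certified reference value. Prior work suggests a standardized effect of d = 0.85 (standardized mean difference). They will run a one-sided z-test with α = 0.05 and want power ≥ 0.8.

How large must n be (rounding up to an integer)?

Set Φ(δ − 1.645) = 0.8; then δ − 1.645 = Φ⁻¹(0.8) = 0.842, giving δ = 2.486.
δ = d·√n ⇒ n = (δ/d)² = (2.486 / 0.85)² = 8.56.
Rounding up, n = 9.

n = 9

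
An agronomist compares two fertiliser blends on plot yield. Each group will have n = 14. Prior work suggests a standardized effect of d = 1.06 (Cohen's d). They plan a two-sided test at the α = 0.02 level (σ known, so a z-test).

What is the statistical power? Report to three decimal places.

Noncentrality parameter: δ = d·√(n/2) = 1.06 × √(14/2) = 2.8045
Two-sided α = 0.02 → critical value z_{0.01} = 2.326.
Power = Φ(δ − 2.326) + Φ(−δ − 2.326) = Φ(0.478) + Φ(-5.131) = 0.6837 + 0.0000 = 0.6837.

Power ≈ 0.684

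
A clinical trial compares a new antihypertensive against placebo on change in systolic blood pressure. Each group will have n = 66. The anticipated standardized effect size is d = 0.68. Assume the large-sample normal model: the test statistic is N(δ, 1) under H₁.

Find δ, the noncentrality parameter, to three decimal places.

δ = d·√(n/2) = 0.68 × √(66/2) = 3.9063

δ ≈ 3.906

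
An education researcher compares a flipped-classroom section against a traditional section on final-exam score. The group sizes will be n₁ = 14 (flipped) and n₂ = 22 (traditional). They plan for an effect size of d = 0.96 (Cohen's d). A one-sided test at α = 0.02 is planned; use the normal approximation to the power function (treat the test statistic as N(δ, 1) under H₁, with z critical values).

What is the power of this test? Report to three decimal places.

Noncentrality parameter: δ = d / √(1/n₁ + 1/n₂) = 0.96 / √(1/14 + 1/22) = 2.8080
Critical value for a one-sided test at α = 0.02: z_α = 2.054.
Power = Φ(δ − 2.054) = Φ(0.754) = 0.7746.

Power ≈ 0.775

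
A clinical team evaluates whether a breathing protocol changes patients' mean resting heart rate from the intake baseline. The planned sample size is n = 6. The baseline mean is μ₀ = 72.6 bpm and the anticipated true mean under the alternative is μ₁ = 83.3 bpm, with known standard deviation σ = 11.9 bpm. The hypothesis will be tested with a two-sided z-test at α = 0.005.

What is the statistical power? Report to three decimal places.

Standardized effect: d = |μ₁ − μ₀| / σ = |83.3 − 72.6| / 11.9 = 0.8992
Noncentrality parameter: δ = d·√n = 0.8992 × √6 = 2.2025
Critical value for a two-sided test at α = 0.005: z_{α/2} = 2.807.
Power = Φ(δ − 2.807) + Φ(−δ − 2.807) = Φ(-0.605) + Φ(-5.010) = 0.2727 + 0.0000 = 0.2727.

Power ≈ 0.273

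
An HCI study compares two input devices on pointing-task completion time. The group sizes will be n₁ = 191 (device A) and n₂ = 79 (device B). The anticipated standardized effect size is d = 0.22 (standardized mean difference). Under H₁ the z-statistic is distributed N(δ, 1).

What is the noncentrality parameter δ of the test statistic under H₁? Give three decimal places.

δ ≈ 1.645

The noncentrality parameter scales effect size by the design's sample-size factor: δ = d / √(1/n₁ + 1/n₂) = 0.22 / √(1/191 + 1/79) = 1.6446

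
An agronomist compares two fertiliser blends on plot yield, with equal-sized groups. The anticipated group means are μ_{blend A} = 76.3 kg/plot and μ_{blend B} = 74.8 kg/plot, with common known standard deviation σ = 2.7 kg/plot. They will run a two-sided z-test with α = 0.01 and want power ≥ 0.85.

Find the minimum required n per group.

Standardized effect: d = |μ_{blend A} − μ_{blend B}| / σ = |76.3 − 74.8| / 2.7 = 0.5556
For power 0.85 need Φ(δ − z_{0.005}) = 0.85, so δ = z_{0.005} + z_{0.15} = 2.576 + 1.036 = 3.612.
(The Φ(−δ − z_{α/2}) term is vanishingly small for δ > 0 and is dropped in the standard sample-size formula.)
δ = d·√(n/2) ⇒ n = 2(δ/d)² = 2 × (3.612 / 0.5556)² = 84.55.
Rounding up, n = 85 per group.

n = 85 per group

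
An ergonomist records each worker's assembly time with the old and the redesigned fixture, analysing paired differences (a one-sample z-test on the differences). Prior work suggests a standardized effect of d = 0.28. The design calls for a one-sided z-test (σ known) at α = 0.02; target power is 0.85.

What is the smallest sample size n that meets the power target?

n = 122

Set Φ(δ − 2.054) = 0.85; then δ − 2.054 = Φ⁻¹(0.85) = 1.036, giving δ = 3.090.
δ = d·√n ⇒ n = (δ/d)² = (3.090 / 0.28)² = 121.80.
Rounding up, n = 122.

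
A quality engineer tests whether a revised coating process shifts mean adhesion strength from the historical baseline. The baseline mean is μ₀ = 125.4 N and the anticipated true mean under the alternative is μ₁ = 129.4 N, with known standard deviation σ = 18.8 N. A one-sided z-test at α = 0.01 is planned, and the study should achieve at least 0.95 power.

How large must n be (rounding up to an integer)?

Standardized effect: d = |μ₁ − μ₀| / σ = |129.4 − 125.4| / 18.8 = 0.2128
For power 0.95 need Φ(δ − z_{0.01}) = 0.95, so δ = z_{0.01} + z_{0.05} = 2.326 + 1.645 = 3.971.
δ = d·√n ⇒ n = (δ/d)² = (3.971 / 0.2128)² = 348.37.
Rounding up, n = 349.

n = 349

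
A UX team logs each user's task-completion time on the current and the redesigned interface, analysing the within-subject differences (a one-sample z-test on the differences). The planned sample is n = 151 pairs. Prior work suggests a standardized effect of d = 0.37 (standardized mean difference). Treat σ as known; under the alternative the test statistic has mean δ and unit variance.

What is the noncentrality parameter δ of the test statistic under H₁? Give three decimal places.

The noncentrality parameter scales effect size by the design's sample-size factor: δ = d·√n = 0.37 × √151 = 4.5466

δ ≈ 4.547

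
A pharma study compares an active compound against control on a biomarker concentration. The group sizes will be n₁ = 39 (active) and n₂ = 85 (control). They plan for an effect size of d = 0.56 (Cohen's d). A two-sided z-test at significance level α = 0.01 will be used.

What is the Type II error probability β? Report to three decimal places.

Noncentrality parameter: δ = d / √(1/n₁ + 1/n₂) = 0.56 / √(1/39 + 1/85) = 2.8955
Two-sided α = 0.01 → critical value z_{0.005} = 2.576.
Power = Φ(δ − 2.576) + Φ(−δ − 2.576) = Φ(0.320) + Φ(-5.471) = 0.6254 + 0.0000 = 0.6254.
Type II error: β = 1 − power = 1 − 0.6254 = 0.3746.

β ≈ 0.375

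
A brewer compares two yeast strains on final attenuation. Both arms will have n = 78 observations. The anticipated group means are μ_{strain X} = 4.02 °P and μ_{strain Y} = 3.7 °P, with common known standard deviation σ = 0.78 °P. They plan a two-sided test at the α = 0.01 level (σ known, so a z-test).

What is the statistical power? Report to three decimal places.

Standardized effect: d = |μ_{strain X} − μ_{strain Y}| / σ = |4.02 − 3.7| / 0.78 = 0.4103
Noncentrality parameter: δ = d·√(n/2) = 0.4103 × √(78/2) = 2.5621
Two-sided α = 0.01 → critical value z_{0.005} = 2.576.
Power = Φ(δ − 2.576) + Φ(−δ − 2.576) = Φ(-0.014) + Φ(-5.138) = 0.4945 + 0.0000 = 0.4945.

Power ≈ 0.495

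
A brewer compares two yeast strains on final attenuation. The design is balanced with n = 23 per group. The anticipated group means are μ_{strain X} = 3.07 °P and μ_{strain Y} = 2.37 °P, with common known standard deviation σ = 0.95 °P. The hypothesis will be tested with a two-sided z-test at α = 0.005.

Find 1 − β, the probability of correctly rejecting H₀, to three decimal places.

Power ≈ 0.379

Standardized effect: d = |μ_{strain X} − μ_{strain Y}| / σ = |3.07 − 2.37| / 0.95 = 0.7368
Noncentrality parameter: δ = d·√(n/2) = 0.7368 × √(23/2) = 2.4988
Two-sided α = 0.005 → critical value z_{0.0025} = 2.807.
Power = Φ(δ − 2.807) + Φ(−δ − 2.807) = Φ(-0.308) + Φ(-5.306) = 0.3789 + 0.0000 = 0.3789.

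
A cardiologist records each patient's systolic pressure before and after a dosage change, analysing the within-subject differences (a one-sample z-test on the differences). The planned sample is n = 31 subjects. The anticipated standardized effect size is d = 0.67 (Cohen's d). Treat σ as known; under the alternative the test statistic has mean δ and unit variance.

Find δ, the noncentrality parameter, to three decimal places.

δ ≈ 3.730

δ = d·√n = 0.67 × √31 = 3.7304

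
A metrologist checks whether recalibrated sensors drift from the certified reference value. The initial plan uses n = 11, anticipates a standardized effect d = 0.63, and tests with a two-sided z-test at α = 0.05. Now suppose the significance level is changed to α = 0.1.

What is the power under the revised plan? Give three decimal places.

Power ≈ 0.672

δ = d·√n = 0.63 × √11 = 2.0895 (unchanged). New critical value: z_{0.05} = 1.645.
Revised power = Φ(δ − 1.645) + Φ(−δ − 1.645) = Φ(0.445) + Φ(-3.734) = 0.6717 + 0.0001 = 0.6718.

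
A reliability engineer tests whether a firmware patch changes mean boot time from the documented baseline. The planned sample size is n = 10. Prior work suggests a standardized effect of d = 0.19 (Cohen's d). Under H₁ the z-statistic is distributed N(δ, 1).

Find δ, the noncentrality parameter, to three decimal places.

δ = d·√n = 0.19 × √10 = 0.6008

δ ≈ 0.601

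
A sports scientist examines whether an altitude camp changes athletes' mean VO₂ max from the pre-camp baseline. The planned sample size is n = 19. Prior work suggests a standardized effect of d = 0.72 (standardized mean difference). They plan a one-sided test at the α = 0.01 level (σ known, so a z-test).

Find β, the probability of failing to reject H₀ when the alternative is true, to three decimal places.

β ≈ 0.208

Noncentrality parameter: δ = d·√n = 0.72 × √19 = 3.1384
One-sided α = 0.01 → critical value z_{0.01} = 2.326.
Power = P(Z > 2.326 − δ) = Φ(0.812) = 0.7916.
Type II error: β = 1 − power = 1 − 0.7916 = 0.2084.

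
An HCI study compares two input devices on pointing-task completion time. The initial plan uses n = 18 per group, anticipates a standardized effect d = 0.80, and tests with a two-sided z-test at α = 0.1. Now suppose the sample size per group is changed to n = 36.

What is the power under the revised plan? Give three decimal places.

Power ≈ 0.960

With n = 36 per group: δ = d·√(n/2) = 0.80 × √(36/2) = 3.3941. Critical value z_{0.05} = 1.645.
Revised power = Φ(δ − 1.645) + Φ(−δ − 1.645) = Φ(1.749) + Φ(-5.039) = 0.9599 + 0.0000 = 0.9599.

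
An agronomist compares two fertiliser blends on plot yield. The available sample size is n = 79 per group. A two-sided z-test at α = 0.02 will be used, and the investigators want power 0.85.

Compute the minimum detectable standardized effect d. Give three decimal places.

d ≈ 0.535

Need Φ(δ − 2.326) = 0.85, so δ = 2.326 + 1.036 = 3.363.
(The second rejection-region term Φ(−δ − z_{α/2}) is negligible and dropped.)
δ = d·√(n/2) ⇒ d = δ/√(n/2) = 3.363/√(79/2) = 0.5351.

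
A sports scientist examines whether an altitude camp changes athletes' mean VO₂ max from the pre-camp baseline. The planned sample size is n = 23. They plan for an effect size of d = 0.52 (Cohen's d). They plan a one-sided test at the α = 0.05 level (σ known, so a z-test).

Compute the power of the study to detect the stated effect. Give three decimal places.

Noncentrality parameter: δ = d·√n = 0.52 × √23 = 2.4938
Critical value for a one-sided test at α = 0.05: z_α = 1.645.
Power = P(Z > 1.645 − δ) = Φ(0.849) = 0.8021.

Power ≈ 0.802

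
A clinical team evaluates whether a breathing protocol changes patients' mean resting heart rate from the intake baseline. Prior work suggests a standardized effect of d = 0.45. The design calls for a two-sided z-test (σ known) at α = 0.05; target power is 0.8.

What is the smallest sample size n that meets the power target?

For power 0.8 need Φ(δ − z_{0.025}) = 0.8, so δ = z_{0.025} + z_{0.20} = 1.960 + 0.842 = 2.802.
(For δ > 0 the lower-tail rejection region contributes negligibly to power, so the one-term inversion is standard.)
δ = d·√n ⇒ n = (δ/d)² = (2.802 / 0.45)² = 38.76.
Rounding up, n = 39.

n = 39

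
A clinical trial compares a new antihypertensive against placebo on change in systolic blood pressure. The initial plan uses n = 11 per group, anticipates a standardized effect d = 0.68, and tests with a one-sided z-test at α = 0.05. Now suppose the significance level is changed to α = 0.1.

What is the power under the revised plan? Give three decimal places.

δ = d·√(n/2) = 0.68 × √(11/2) = 1.5947 (unchanged). New critical value: z_{0.1} = 1.282.
Revised power = Φ(δ − 1.282) = Φ(0.313) = 0.6229.

Power ≈ 0.623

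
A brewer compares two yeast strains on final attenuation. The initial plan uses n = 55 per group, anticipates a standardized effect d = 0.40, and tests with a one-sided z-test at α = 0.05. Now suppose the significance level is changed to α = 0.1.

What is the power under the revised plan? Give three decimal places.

Power ≈ 0.793

δ = d·√(n/2) = 0.40 × √(55/2) = 2.0976 (unchanged). New critical value: z_{0.1} = 1.282.
Revised power = P(Z > 1.282 − δ) = Φ(0.816) = 0.7928.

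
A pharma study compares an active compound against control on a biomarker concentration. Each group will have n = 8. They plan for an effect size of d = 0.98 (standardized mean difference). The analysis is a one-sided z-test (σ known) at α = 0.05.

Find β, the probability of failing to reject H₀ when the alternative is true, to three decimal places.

β ≈ 0.376

Noncentrality parameter: δ = d·√(n/2) = 0.98 × √(8/2) = 1.9600
Critical value for a one-sided test at α = 0.05: z_α = 1.645.
Power = Φ(δ − 1.645) = Φ(0.315) = 0.6237.
Type II error: β = 1 − power = 1 − 0.6237 = 0.3763.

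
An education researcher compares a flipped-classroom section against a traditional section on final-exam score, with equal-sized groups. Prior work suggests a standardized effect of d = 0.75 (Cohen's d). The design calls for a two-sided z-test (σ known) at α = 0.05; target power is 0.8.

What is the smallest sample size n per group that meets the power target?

Set Φ(δ − 1.960) = 0.8; then δ − 1.960 = Φ⁻¹(0.8) = 0.842, giving δ = 2.802.
(The Φ(−δ − z_{α/2}) term is vanishingly small for δ > 0 and is dropped in the standard sample-size formula.)
δ = d·√(n/2) ⇒ n = 2(δ/d)² = 2 × (2.802 / 0.75)² = 27.91.
Round up to the next whole unit.

n = 28 per group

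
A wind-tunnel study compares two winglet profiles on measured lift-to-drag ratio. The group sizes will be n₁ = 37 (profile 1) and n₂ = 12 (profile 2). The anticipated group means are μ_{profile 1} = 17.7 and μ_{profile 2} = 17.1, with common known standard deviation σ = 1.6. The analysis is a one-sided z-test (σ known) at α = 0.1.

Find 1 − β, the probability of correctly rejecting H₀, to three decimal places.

Power ≈ 0.439

Standardized effect: d = |μ_{profile 1} − μ_{profile 2}| / σ = |17.7 − 17.1| / 1.6 = 0.3750
Noncentrality parameter: δ = d / √(1/n₁ + 1/n₂) = 0.3750 / √(1/37 + 1/12) = 1.1288
One-sided α = 0.1 → critical value z_{0.1} = 1.282.
Power = Φ(δ − 1.282) = Φ(-0.153) = 0.4393.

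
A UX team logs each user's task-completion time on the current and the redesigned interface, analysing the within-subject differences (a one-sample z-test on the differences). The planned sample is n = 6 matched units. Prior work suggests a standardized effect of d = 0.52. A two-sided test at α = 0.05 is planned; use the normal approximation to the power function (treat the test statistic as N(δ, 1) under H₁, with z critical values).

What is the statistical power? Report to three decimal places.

Power ≈ 0.247

Noncentrality parameter: δ = d·√n = 0.52 × √6 = 1.2737
Two-sided α = 0.05 → critical value z_{0.025} = 1.960.
Power = Φ(δ − 1.960) + Φ(−δ − 1.960) = Φ(-0.686) + Φ(-3.234) = 0.2463 + 0.0006 = 0.2469.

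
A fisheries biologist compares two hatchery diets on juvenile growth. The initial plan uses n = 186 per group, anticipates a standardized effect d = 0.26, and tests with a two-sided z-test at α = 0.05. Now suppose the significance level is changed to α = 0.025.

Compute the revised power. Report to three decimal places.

δ = d·√(n/2) = 0.26 × √(186/2) = 2.5073 (unchanged). New critical value: z_{0.0125} = 2.241.
Revised power = Φ(δ − 2.241) + Φ(−δ − 2.241) = Φ(0.266) + Φ(-4.749) = 0.6049 + 0.0000 = 0.6049.

Power ≈ 0.605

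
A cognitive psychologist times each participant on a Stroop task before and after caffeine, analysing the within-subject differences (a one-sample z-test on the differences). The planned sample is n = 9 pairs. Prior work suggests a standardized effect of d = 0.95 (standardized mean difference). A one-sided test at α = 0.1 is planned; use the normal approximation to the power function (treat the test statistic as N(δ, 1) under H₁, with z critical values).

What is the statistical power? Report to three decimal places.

Noncentrality parameter: δ = d·√n = 0.95 × √9 = 2.8500
One-sided α = 0.1 → critical value z_{0.1} = 1.282.
Power = P(Z > 1.282 − δ) = Φ(1.568) = 0.9416.

Power ≈ 0.942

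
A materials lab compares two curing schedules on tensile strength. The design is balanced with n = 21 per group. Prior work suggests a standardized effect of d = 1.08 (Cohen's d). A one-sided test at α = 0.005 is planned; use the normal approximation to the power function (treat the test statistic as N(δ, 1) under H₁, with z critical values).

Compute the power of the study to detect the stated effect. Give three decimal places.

Power ≈ 0.822

Noncentrality parameter: δ = d·√(n/2) = 1.08 × √(21/2) = 3.4996
One-sided α = 0.005 → critical value z_{0.005} = 2.576.
Power = P(Z > 2.576 − δ) = Φ(0.924) = 0.8222.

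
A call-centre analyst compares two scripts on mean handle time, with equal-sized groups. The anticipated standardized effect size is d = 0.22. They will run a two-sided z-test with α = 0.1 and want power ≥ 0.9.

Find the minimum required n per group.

For power 0.9 need Φ(δ − z_{0.05}) = 0.9, so δ = z_{0.05} + z_{0.10} = 1.645 + 1.282 = 2.926.
(For δ > 0 the lower-tail rejection region contributes negligibly to power, so the one-term inversion is standard.)
δ = d·√(n/2) ⇒ n = 2(δ/d)² = 2 × (2.926 / 0.22)² = 353.88.
Rounding up, n = 354 per group.

n = 354 per group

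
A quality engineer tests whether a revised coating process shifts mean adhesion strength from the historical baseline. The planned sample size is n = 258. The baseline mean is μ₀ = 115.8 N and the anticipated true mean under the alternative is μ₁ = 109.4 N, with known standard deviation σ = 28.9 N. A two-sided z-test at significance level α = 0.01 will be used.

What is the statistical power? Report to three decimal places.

Standardized effect: d = |μ₁ − μ₀| / σ = |109.4 − 115.8| / 28.9 = 0.2215
Noncentrality parameter: δ = d·√n = 0.2215 × √258 = 3.5571
Two-sided α = 0.01 → critical value z_{0.005} = 2.576.
Power = Φ(δ − 2.576) + Φ(−δ − 2.576) = Φ(0.981) + Φ(-6.133) = 0.8368 + 0.0000 = 0.8368.

Power ≈ 0.837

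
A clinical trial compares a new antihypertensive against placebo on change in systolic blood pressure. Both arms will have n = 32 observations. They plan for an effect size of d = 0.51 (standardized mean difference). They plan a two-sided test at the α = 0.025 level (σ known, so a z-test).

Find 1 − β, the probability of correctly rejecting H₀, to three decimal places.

Noncentrality parameter: δ = d·√(n/2) = 0.51 × √(32/2) = 2.0400
Critical value for a two-sided test at α = 0.025: z_{α/2} = 2.241.
Power = Φ(δ − 2.241) + Φ(−δ − 2.241) = Φ(-0.201) + Φ(-4.281) = 0.4202 + 0.0000 = 0.4202.

Power ≈ 0.420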